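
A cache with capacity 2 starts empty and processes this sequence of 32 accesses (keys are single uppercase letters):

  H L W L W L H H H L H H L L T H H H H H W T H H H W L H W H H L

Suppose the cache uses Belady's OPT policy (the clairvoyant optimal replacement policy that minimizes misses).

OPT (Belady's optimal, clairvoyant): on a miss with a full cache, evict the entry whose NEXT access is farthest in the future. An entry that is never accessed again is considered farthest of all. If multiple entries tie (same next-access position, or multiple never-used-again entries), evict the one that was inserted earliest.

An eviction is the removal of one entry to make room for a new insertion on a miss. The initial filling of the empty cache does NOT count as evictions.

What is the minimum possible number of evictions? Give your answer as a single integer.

Answer: 8

Derivation:
OPT (Belady) simulation (capacity=2):
  1. access H: MISS. Cache: [H]
  2. access L: MISS. Cache: [H L]
  3. access W: MISS, evict H (next use: step 7). Cache: [L W]
  4. access L: HIT. Next use of L: step 6. Cache: [L W]
  5. access W: HIT. Next use of W: step 21. Cache: [L W]
  6. access L: HIT. Next use of L: step 10. Cache: [L W]
  7. access H: MISS, evict W (next use: step 21). Cache: [L H]
  8. access H: HIT. Next use of H: step 9. Cache: [L H]
  9. access H: HIT. Next use of H: step 11. Cache: [L H]
  10. access L: HIT. Next use of L: step 13. Cache: [L H]
  11. access H: HIT. Next use of H: step 12. Cache: [L H]
  12. access H: HIT. Next use of H: step 16. Cache: [L H]
  13. access L: HIT. Next use of L: step 14. Cache: [L H]
  14. access L: HIT. Next use of L: step 27. Cache: [L H]
  15. access T: MISS, evict L (next use: step 27). Cache: [H T]
  16. access H: HIT. Next use of H: step 17. Cache: [H T]
  17. access H: HIT. Next use of H: step 18. Cache: [H T]
  18. access H: HIT. Next use of H: step 19. Cache: [H T]
  19. access H: HIT. Next use of H: step 20. Cache: [H T]
  20. access H: HIT. Next use of H: step 23. Cache: [H T]
  21. access W: MISS, evict H (next use: step 23). Cache: [T W]
  22. access T: HIT. Next use of T: never. Cache: [T W]
  23. access H: MISS, evict T (next use: never). Cache: [W H]
  24. access H: HIT. Next use of H: step 25. Cache: [W H]
  25. access H: HIT. Next use of H: step 28. Cache: [W H]
  26. access W: HIT. Next use of W: step 29. Cache: [W H]
  27. access L: MISS, evict W (next use: step 29). Cache: [H L]
  28. access H: HIT. Next use of H: step 30. Cache: [H L]
  29. access W: MISS, evict L (next use: step 32). Cache: [H W]
  30. access H: HIT. Next use of H: step 31. Cache: [H W]
  31. access H: HIT. Next use of H: never. Cache: [H W]
  32. access L: MISS, evict H (next use: never). Cache: [W L]
Total: 22 hits, 10 misses, 8 evictions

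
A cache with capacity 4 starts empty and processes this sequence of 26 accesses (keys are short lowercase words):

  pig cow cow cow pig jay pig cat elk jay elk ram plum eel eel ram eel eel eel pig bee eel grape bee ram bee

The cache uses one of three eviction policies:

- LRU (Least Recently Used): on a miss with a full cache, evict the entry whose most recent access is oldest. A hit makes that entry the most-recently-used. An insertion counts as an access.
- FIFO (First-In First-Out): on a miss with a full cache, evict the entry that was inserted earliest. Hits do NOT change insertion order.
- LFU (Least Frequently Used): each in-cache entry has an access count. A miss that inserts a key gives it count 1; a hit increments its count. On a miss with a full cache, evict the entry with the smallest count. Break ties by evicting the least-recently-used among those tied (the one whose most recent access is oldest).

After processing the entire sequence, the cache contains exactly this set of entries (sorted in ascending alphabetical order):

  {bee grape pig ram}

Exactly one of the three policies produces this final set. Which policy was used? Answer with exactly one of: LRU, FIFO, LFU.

Answer: FIFO

Derivation:
Simulating under each policy and comparing final sets:
  LRU: final set = {bee eel grape ram} -> differs
  FIFO: final set = {bee grape pig ram} -> MATCHES target
  LFU: final set = {bee cow eel pig} -> differs
Only FIFO produces the target set.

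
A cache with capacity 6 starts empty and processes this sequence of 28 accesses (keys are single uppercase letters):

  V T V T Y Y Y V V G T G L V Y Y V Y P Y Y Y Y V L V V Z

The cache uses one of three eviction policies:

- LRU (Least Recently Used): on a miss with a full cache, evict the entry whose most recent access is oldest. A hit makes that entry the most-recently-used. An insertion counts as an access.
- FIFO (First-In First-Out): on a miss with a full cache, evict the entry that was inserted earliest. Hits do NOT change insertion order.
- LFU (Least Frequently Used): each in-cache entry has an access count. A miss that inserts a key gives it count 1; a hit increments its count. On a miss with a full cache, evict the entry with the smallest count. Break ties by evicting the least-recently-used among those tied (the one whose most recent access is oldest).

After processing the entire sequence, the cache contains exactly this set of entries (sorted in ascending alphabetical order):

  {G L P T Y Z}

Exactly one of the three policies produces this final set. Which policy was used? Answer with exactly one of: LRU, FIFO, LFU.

Simulating under each policy and comparing final sets:
  LRU: final set = {G L P V Y Z} -> differs
  FIFO: final set = {G L P T Y Z} -> MATCHES target
  LFU: final set = {G L T V Y Z} -> differs
Only FIFO produces the target set.

Answer: FIFO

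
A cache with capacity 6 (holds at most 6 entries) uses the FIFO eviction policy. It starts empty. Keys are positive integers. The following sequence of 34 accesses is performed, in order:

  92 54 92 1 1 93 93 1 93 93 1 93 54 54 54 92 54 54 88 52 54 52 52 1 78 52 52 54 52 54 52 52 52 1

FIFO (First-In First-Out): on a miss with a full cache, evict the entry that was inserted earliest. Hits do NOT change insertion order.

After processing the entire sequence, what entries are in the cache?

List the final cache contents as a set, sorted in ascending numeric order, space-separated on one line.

Answer: 1 52 54 78 88 93

Derivation:
FIFO simulation (capacity=6):
  1. access 92: MISS. Cache (old->new): [92]
  2. access 54: MISS. Cache (old->new): [92 54]
  3. access 92: HIT. Cache (old->new): [92 54]
  4. access 1: MISS. Cache (old->new): [92 54 1]
  5. access 1: HIT. Cache (old->new): [92 54 1]
  6. access 93: MISS. Cache (old->new): [92 54 1 93]
  7. access 93: HIT. Cache (old->new): [92 54 1 93]
  8. access 1: HIT. Cache (old->new): [92 54 1 93]
  9. access 93: HIT. Cache (old->new): [92 54 1 93]
  10. access 93: HIT. Cache (old->new): [92 54 1 93]
  11. access 1: HIT. Cache (old->new): [92 54 1 93]
  12. access 93: HIT. Cache (old->new): [92 54 1 93]
  13. access 54: HIT. Cache (old->new): [92 54 1 93]
  14. access 54: HIT. Cache (old->new): [92 54 1 93]
  15. access 54: HIT. Cache (old->new): [92 54 1 93]
  16. access 92: HIT. Cache (old->new): [92 54 1 93]
  17. access 54: HIT. Cache (old->new): [92 54 1 93]
  18. access 54: HIT. Cache (old->new): [92 54 1 93]
  19. access 88: MISS. Cache (old->new): [92 54 1 93 88]
  20. access 52: MISS. Cache (old->new): [92 54 1 93 88 52]
  21. access 54: HIT. Cache (old->new): [92 54 1 93 88 52]
  22. access 52: HIT. Cache (old->new): [92 54 1 93 88 52]
  23. access 52: HIT. Cache (old->new): [92 54 1 93 88 52]
  24. access 1: HIT. Cache (old->new): [92 54 1 93 88 52]
  25. access 78: MISS, evict 92. Cache (old->new): [54 1 93 88 52 78]
  26. access 52: HIT. Cache (old->new): [54 1 93 88 52 78]
  27. access 52: HIT. Cache (old->new): [54 1 93 88 52 78]
  28. access 54: HIT. Cache (old->new): [54 1 93 88 52 78]
  29. access 52: HIT. Cache (old->new): [54 1 93 88 52 78]
  30. access 54: HIT. Cache (old->new): [54 1 93 88 52 78]
  31. access 52: HIT. Cache (old->new): [54 1 93 88 52 78]
  32. access 52: HIT. Cache (old->new): [54 1 93 88 52 78]
  33. access 52: HIT. Cache (old->new): [54 1 93 88 52 78]
  34. access 1: HIT. Cache (old->new): [54 1 93 88 52 78]
Total: 27 hits, 7 misses, 1 evictions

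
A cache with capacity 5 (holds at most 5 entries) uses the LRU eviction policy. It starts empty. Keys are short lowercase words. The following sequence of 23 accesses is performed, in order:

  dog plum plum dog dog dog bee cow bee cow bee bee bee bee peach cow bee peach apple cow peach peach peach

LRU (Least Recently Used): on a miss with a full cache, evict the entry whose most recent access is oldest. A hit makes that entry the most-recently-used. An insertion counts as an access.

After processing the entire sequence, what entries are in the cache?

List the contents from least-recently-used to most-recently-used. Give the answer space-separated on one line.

Answer: dog bee apple cow peach

Derivation:
LRU simulation (capacity=5):
  1. access dog: MISS. Cache (LRU->MRU): [dog]
  2. access plum: MISS. Cache (LRU->MRU): [dog plum]
  3. access plum: HIT. Cache (LRU->MRU): [dog plum]
  4. access dog: HIT. Cache (LRU->MRU): [plum dog]
  5. access dog: HIT. Cache (LRU->MRU): [plum dog]
  6. access dog: HIT. Cache (LRU->MRU): [plum dog]
  7. access bee: MISS. Cache (LRU->MRU): [plum dog bee]
  8. access cow: MISS. Cache (LRU->MRU): [plum dog bee cow]
  9. access bee: HIT. Cache (LRU->MRU): [plum dog cow bee]
  10. access cow: HIT. Cache (LRU->MRU): [plum dog bee cow]
  11. access bee: HIT. Cache (LRU->MRU): [plum dog cow bee]
  12. access bee: HIT. Cache (LRU->MRU): [plum dog cow bee]
  13. access bee: HIT. Cache (LRU->MRU): [plum dog cow bee]
  14. access bee: HIT. Cache (LRU->MRU): [plum dog cow bee]
  15. access peach: MISS. Cache (LRU->MRU): [plum dog cow bee peach]
  16. access cow: HIT. Cache (LRU->MRU): [plum dog bee peach cow]
  17. access bee: HIT. Cache (LRU->MRU): [plum dog peach cow bee]
  18. access peach: HIT. Cache (LRU->MRU): [plum dog cow bee peach]
  19. access apple: MISS, evict plum. Cache (LRU->MRU): [dog cow bee peach apple]
  20. access cow: HIT. Cache (LRU->MRU): [dog bee peach apple cow]
  21. access peach: HIT. Cache (LRU->MRU): [dog bee apple cow peach]
  22. access peach: HIT. Cache (LRU->MRU): [dog bee apple cow peach]
  23. access peach: HIT. Cache (LRU->MRU): [dog bee apple cow peach]
Total: 17 hits, 6 misses, 1 evictions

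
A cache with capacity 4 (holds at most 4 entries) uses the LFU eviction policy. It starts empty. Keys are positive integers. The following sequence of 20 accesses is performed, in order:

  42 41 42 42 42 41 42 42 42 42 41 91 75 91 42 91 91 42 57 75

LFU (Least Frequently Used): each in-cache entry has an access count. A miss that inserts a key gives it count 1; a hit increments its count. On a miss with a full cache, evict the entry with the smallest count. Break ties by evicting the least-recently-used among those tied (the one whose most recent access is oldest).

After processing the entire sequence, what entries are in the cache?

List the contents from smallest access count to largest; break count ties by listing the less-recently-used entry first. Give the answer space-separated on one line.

LFU simulation (capacity=4):
  1. access 42: MISS. Cache: [42(c=1)]
  2. access 41: MISS. Cache: [42(c=1) 41(c=1)]
  3. access 42: HIT, count now 2. Cache: [41(c=1) 42(c=2)]
  4. access 42: HIT, count now 3. Cache: [41(c=1) 42(c=3)]
  5. access 42: HIT, count now 4. Cache: [41(c=1) 42(c=4)]
  6. access 41: HIT, count now 2. Cache: [41(c=2) 42(c=4)]
  7. access 42: HIT, count now 5. Cache: [41(c=2) 42(c=5)]
  8. access 42: HIT, count now 6. Cache: [41(c=2) 42(c=6)]
  9. access 42: HIT, count now 7. Cache: [41(c=2) 42(c=7)]
  10. access 42: HIT, count now 8. Cache: [41(c=2) 42(c=8)]
  11. access 41: HIT, count now 3. Cache: [41(c=3) 42(c=8)]
  12. access 91: MISS. Cache: [91(c=1) 41(c=3) 42(c=8)]
  13. access 75: MISS. Cache: [91(c=1) 75(c=1) 41(c=3) 42(c=8)]
  14. access 91: HIT, count now 2. Cache: [75(c=1) 91(c=2) 41(c=3) 42(c=8)]
  15. access 42: HIT, count now 9. Cache: [75(c=1) 91(c=2) 41(c=3) 42(c=9)]
  16. access 91: HIT, count now 3. Cache: [75(c=1) 41(c=3) 91(c=3) 42(c=9)]
  17. access 91: HIT, count now 4. Cache: [75(c=1) 41(c=3) 91(c=4) 42(c=9)]
  18. access 42: HIT, count now 10. Cache: [75(c=1) 41(c=3) 91(c=4) 42(c=10)]
  19. access 57: MISS, evict 75(c=1). Cache: [57(c=1) 41(c=3) 91(c=4) 42(c=10)]
  20. access 75: MISS, evict 57(c=1). Cache: [75(c=1) 41(c=3) 91(c=4) 42(c=10)]
Total: 14 hits, 6 misses, 2 evictions

Answer: 75 41 91 42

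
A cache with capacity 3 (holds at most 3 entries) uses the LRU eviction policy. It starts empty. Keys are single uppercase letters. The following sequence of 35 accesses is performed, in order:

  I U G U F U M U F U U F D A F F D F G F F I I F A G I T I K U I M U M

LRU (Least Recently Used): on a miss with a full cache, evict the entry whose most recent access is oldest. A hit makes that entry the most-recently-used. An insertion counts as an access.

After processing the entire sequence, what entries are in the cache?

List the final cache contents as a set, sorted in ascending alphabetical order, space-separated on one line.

Answer: I M U

Derivation:
LRU simulation (capacity=3):
  1. access I: MISS. Cache (LRU->MRU): [I]
  2. access U: MISS. Cache (LRU->MRU): [I U]
  3. access G: MISS. Cache (LRU->MRU): [I U G]
  4. access U: HIT. Cache (LRU->MRU): [I G U]
  5. access F: MISS, evict I. Cache (LRU->MRU): [G U F]
  6. access U: HIT. Cache (LRU->MRU): [G F U]
  7. access M: MISS, evict G. Cache (LRU->MRU): [F U M]
  8. access U: HIT. Cache (LRU->MRU): [F M U]
  9. access F: HIT. Cache (LRU->MRU): [M U F]
  10. access U: HIT. Cache (LRU->MRU): [M F U]
  11. access U: HIT. Cache (LRU->MRU): [M F U]
  12. access F: HIT. Cache (LRU->MRU): [M U F]
  13. access D: MISS, evict M. Cache (LRU->MRU): [U F D]
  14. access A: MISS, evict U. Cache (LRU->MRU): [F D A]
  15. access F: HIT. Cache (LRU->MRU): [D A F]
  16. access F: HIT. Cache (LRU->MRU): [D A F]
  17. access D: HIT. Cache (LRU->MRU): [A F D]
  18. access F: HIT. Cache (LRU->MRU): [A D F]
  19. access G: MISS, evict A. Cache (LRU->MRU): [D F G]
  20. access F: HIT. Cache (LRU->MRU): [D G F]
  21. access F: HIT. Cache (LRU->MRU): [D G F]
  22. access I: MISS, evict D. Cache (LRU->MRU): [G F I]
  23. access I: HIT. Cache (LRU->MRU): [G F I]
  24. access F: HIT. Cache (LRU->MRU): [G I F]
  25. access A: MISS, evict G. Cache (LRU->MRU): [I F A]
  26. access G: MISS, evict I. Cache (LRU->MRU): [F A G]
  27. access I: MISS, evict F. Cache (LRU->MRU): [A G I]
  28. access T: MISS, evict A. Cache (LRU->MRU): [G I T]
  29. access I: HIT. Cache (LRU->MRU): [G T I]
  30. access K: MISS, evict G. Cache (LRU->MRU): [T I K]
  31. access U: MISS, evict T. Cache (LRU->MRU): [I K U]
  32. access I: HIT. Cache (LRU->MRU): [K U I]
  33. access M: MISS, evict K. Cache (LRU->MRU): [U I M]
  34. access U: HIT. Cache (LRU->MRU): [I M U]
  35. access M: HIT. Cache (LRU->MRU): [I U M]
Total: 19 hits, 16 misses, 13 evictions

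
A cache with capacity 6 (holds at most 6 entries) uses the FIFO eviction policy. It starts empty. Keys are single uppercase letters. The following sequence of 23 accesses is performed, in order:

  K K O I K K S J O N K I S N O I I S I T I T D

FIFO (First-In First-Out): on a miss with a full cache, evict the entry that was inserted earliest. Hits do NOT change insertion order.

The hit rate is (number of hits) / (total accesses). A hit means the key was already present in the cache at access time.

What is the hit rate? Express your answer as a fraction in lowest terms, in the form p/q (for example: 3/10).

Answer: 15/23

Derivation:
FIFO simulation (capacity=6):
  1. access K: MISS. Cache (old->new): [K]
  2. access K: HIT. Cache (old->new): [K]
  3. access O: MISS. Cache (old->new): [K O]
  4. access I: MISS. Cache (old->new): [K O I]
  5. access K: HIT. Cache (old->new): [K O I]
  6. access K: HIT. Cache (old->new): [K O I]
  7. access S: MISS. Cache (old->new): [K O I S]
  8. access J: MISS. Cache (old->new): [K O I S J]
  9. access O: HIT. Cache (old->new): [K O I S J]
  10. access N: MISS. Cache (old->new): [K O I S J N]
  11. access K: HIT. Cache (old->new): [K O I S J N]
  12. access I: HIT. Cache (old->new): [K O I S J N]
  13. access S: HIT. Cache (old->new): [K O I S J N]
  14. access N: HIT. Cache (old->new): [K O I S J N]
  15. access O: HIT. Cache (old->new): [K O I S J N]
  16. access I: HIT. Cache (old->new): [K O I S J N]
  17. access I: HIT. Cache (old->new): [K O I S J N]
  18. access S: HIT. Cache (old->new): [K O I S J N]
  19. access I: HIT. Cache (old->new): [K O I S J N]
  20. access T: MISS, evict K. Cache (old->new): [O I S J N T]
  21. access I: HIT. Cache (old->new): [O I S J N T]
  22. access T: HIT. Cache (old->new): [O I S J N T]
  23. access D: MISS, evict O. Cache (old->new): [I S J N T D]
Total: 15 hits, 8 misses, 2 evictions

Hit rate = 15/23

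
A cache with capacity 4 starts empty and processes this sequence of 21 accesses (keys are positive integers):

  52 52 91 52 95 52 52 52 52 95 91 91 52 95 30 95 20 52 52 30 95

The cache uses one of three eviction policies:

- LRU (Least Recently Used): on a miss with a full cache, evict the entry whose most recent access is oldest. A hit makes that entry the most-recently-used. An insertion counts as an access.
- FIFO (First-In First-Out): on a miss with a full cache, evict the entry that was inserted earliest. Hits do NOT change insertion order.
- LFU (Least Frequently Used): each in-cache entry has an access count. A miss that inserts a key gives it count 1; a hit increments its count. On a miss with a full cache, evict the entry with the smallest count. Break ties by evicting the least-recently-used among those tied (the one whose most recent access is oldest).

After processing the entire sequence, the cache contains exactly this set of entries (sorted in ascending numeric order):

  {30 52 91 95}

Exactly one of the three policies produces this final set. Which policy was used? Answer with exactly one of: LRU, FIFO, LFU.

Answer: LFU

Derivation:
Simulating under each policy and comparing final sets:
  LRU: final set = {20 30 52 95} -> differs
  FIFO: final set = {20 30 52 95} -> differs
  LFU: final set = {30 52 91 95} -> MATCHES target
Only LFU produces the target set.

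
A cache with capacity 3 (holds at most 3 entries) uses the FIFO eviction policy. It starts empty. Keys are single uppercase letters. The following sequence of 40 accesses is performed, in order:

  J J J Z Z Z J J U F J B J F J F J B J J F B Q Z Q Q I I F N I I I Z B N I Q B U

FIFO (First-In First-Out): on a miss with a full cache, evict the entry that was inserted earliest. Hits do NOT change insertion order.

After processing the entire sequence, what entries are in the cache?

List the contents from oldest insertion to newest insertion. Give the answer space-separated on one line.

FIFO simulation (capacity=3):
  1. access J: MISS. Cache (old->new): [J]
  2. access J: HIT. Cache (old->new): [J]
  3. access J: HIT. Cache (old->new): [J]
  4. access Z: MISS. Cache (old->new): [J Z]
  5. access Z: HIT. Cache (old->new): [J Z]
  6. access Z: HIT. Cache (old->new): [J Z]
  7. access J: HIT. Cache (old->new): [J Z]
  8. access J: HIT. Cache (old->new): [J Z]
  9. access U: MISS. Cache (old->new): [J Z U]
  10. access F: MISS, evict J. Cache (old->new): [Z U F]
  11. access J: MISS, evict Z. Cache (old->new): [U F J]
  12. access B: MISS, evict U. Cache (old->new): [F J B]
  13. access J: HIT. Cache (old->new): [F J B]
  14. access F: HIT. Cache (old->new): [F J B]
  15. access J: HIT. Cache (old->new): [F J B]
  16. access F: HIT. Cache (old->new): [F J B]
  17. access J: HIT. Cache (old->new): [F J B]
  18. access B: HIT. Cache (old->new): [F J B]
  19. access J: HIT. Cache (old->new): [F J B]
  20. access J: HIT. Cache (old->new): [F J B]
  21. access F: HIT. Cache (old->new): [F J B]
  22. access B: HIT. Cache (old->new): [F J B]
  23. access Q: MISS, evict F. Cache (old->new): [J B Q]
  24. access Z: MISS, evict J. Cache (old->new): [B Q Z]
  25. access Q: HIT. Cache (old->new): [B Q Z]
  26. access Q: HIT. Cache (old->new): [B Q Z]
  27. access I: MISS, evict B. Cache (old->new): [Q Z I]
  28. access I: HIT. Cache (old->new): [Q Z I]
  29. access F: MISS, evict Q. Cache (old->new): [Z I F]
  30. access N: MISS, evict Z. Cache (old->new): [I F N]
  31. access I: HIT. Cache (old->new): [I F N]
  32. access I: HIT. Cache (old->new): [I F N]
  33. access I: HIT. Cache (old->new): [I F N]
  34. access Z: MISS, evict I. Cache (old->new): [F N Z]
  35. access B: MISS, evict F. Cache (old->new): [N Z B]
  36. access N: HIT. Cache (old->new): [N Z B]
  37. access I: MISS, evict N. Cache (old->new): [Z B I]
  38. access Q: MISS, evict Z. Cache (old->new): [B I Q]
  39. access B: HIT. Cache (old->new): [B I Q]
  40. access U: MISS, evict B. Cache (old->new): [I Q U]
Total: 24 hits, 16 misses, 13 evictions

Answer: I Q U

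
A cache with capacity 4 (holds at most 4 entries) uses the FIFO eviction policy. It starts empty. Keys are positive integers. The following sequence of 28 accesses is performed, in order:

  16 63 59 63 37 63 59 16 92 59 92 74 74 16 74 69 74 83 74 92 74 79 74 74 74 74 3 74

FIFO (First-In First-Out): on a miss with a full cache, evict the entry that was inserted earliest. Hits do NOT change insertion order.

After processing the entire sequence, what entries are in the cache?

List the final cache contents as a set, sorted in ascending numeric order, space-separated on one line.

FIFO simulation (capacity=4):
  1. access 16: MISS. Cache (old->new): [16]
  2. access 63: MISS. Cache (old->new): [16 63]
  3. access 59: MISS. Cache (old->new): [16 63 59]
  4. access 63: HIT. Cache (old->new): [16 63 59]
  5. access 37: MISS. Cache (old->new): [16 63 59 37]
  6. access 63: HIT. Cache (old->new): [16 63 59 37]
  7. access 59: HIT. Cache (old->new): [16 63 59 37]
  8. access 16: HIT. Cache (old->new): [16 63 59 37]
  9. access 92: MISS, evict 16. Cache (old->new): [63 59 37 92]
  10. access 59: HIT. Cache (old->new): [63 59 37 92]
  11. access 92: HIT. Cache (old->new): [63 59 37 92]
  12. access 74: MISS, evict 63. Cache (old->new): [59 37 92 74]
  13. access 74: HIT. Cache (old->new): [59 37 92 74]
  14. access 16: MISS, evict 59. Cache (old->new): [37 92 74 16]
  15. access 74: HIT. Cache (old->new): [37 92 74 16]
  16. access 69: MISS, evict 37. Cache (old->new): [92 74 16 69]
  17. access 74: HIT. Cache (old->new): [92 74 16 69]
  18. access 83: MISS, evict 92. Cache (old->new): [74 16 69 83]
  19. access 74: HIT. Cache (old->new): [74 16 69 83]
  20. access 92: MISS, evict 74. Cache (old->new): [16 69 83 92]
  21. access 74: MISS, evict 16. Cache (old->new): [69 83 92 74]
  22. access 79: MISS, evict 69. Cache (old->new): [83 92 74 79]
  23. access 74: HIT. Cache (old->new): [83 92 74 79]
  24. access 74: HIT. Cache (old->new): [83 92 74 79]
  25. access 74: HIT. Cache (old->new): [83 92 74 79]
  26. access 74: HIT. Cache (old->new): [83 92 74 79]
  27. access 3: MISS, evict 83. Cache (old->new): [92 74 79 3]
  28. access 74: HIT. Cache (old->new): [92 74 79 3]
Total: 15 hits, 13 misses, 9 evictions

Answer: 3 74 79 92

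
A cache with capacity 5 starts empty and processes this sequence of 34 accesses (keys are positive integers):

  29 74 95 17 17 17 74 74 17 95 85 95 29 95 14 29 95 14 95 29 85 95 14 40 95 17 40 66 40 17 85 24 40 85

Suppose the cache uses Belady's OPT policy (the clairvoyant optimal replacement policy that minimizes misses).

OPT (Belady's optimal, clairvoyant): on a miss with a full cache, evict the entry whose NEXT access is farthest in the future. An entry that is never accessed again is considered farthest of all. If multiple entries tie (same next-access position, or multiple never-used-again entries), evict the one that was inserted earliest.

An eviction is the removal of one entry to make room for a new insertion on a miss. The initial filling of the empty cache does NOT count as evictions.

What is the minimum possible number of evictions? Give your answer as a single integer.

Answer: 4

Derivation:
OPT (Belady) simulation (capacity=5):
  1. access 29: MISS. Cache: [29]
  2. access 74: MISS. Cache: [29 74]
  3. access 95: MISS. Cache: [29 74 95]
  4. access 17: MISS. Cache: [29 74 95 17]
  5. access 17: HIT. Next use of 17: step 6. Cache: [29 74 95 17]
  6. access 17: HIT. Next use of 17: step 9. Cache: [29 74 95 17]
  7. access 74: HIT. Next use of 74: step 8. Cache: [29 74 95 17]
  8. access 74: HIT. Next use of 74: never. Cache: [29 74 95 17]
  9. access 17: HIT. Next use of 17: step 26. Cache: [29 74 95 17]
  10. access 95: HIT. Next use of 95: step 12. Cache: [29 74 95 17]
  11. access 85: MISS. Cache: [29 74 95 17 85]
  12. access 95: HIT. Next use of 95: step 14. Cache: [29 74 95 17 85]
  13. access 29: HIT. Next use of 29: step 16. Cache: [29 74 95 17 85]
  14. access 95: HIT. Next use of 95: step 17. Cache: [29 74 95 17 85]
  15. access 14: MISS, evict 74 (next use: never). Cache: [29 95 17 85 14]
  16. access 29: HIT. Next use of 29: step 20. Cache: [29 95 17 85 14]
  17. access 95: HIT. Next use of 95: step 19. Cache: [29 95 17 85 14]
  18. access 14: HIT. Next use of 14: step 23. Cache: [29 95 17 85 14]
  19. access 95: HIT. Next use of 95: step 22. Cache: [29 95 17 85 14]
  20. access 29: HIT. Next use of 29: never. Cache: [29 95 17 85 14]
  21. access 85: HIT. Next use of 85: step 31. Cache: [29 95 17 85 14]
  22. access 95: HIT. Next use of 95: step 25. Cache: [29 95 17 85 14]
  23. access 14: HIT. Next use of 14: never. Cache: [29 95 17 85 14]
  24. access 40: MISS, evict 29 (next use: never). Cache: [95 17 85 14 40]
  25. access 95: HIT. Next use of 95: never. Cache: [95 17 85 14 40]
  26. access 17: HIT. Next use of 17: step 30. Cache: [95 17 85 14 40]
  27. access 40: HIT. Next use of 40: step 29. Cache: [95 17 85 14 40]
  28. access 66: MISS, evict 95 (next use: never). Cache: [17 85 14 40 66]
  29. access 40: HIT. Next use of 40: step 33. Cache: [17 85 14 40 66]
  30. access 17: HIT. Next use of 17: never. Cache: [17 85 14 40 66]
  31. access 85: HIT. Next use of 85: step 34. Cache: [17 85 14 40 66]
  32. access 24: MISS, evict 17 (next use: never). Cache: [85 14 40 66 24]
  33. access 40: HIT. Next use of 40: never. Cache: [85 14 40 66 24]
  34. access 85: HIT. Next use of 85: never. Cache: [85 14 40 66 24]
Total: 25 hits, 9 misses, 4 evictions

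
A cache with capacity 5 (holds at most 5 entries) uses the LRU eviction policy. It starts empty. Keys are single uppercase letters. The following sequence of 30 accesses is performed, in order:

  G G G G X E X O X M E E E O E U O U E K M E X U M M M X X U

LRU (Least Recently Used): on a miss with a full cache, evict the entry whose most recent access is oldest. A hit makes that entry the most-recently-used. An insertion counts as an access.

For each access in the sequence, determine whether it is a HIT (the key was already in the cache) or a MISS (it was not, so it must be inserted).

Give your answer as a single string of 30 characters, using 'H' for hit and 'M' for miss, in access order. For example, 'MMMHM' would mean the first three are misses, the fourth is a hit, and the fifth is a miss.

LRU simulation (capacity=5):
  1. access G: MISS. Cache (LRU->MRU): [G]
  2. access G: HIT. Cache (LRU->MRU): [G]
  3. access G: HIT. Cache (LRU->MRU): [G]
  4. access G: HIT. Cache (LRU->MRU): [G]
  5. access X: MISS. Cache (LRU->MRU): [G X]
  6. access E: MISS. Cache (LRU->MRU): [G X E]
  7. access X: HIT. Cache (LRU->MRU): [G E X]
  8. access O: MISS. Cache (LRU->MRU): [G E X O]
  9. access X: HIT. Cache (LRU->MRU): [G E O X]
  10. access M: MISS. Cache (LRU->MRU): [G E O X M]
  11. access E: HIT. Cache (LRU->MRU): [G O X M E]
  12. access E: HIT. Cache (LRU->MRU): [G O X M E]
  13. access E: HIT. Cache (LRU->MRU): [G O X M E]
  14. access O: HIT. Cache (LRU->MRU): [G X M E O]
  15. access E: HIT. Cache (LRU->MRU): [G X M O E]
  16. access U: MISS, evict G. Cache (LRU->MRU): [X M O E U]
  17. access O: HIT. Cache (LRU->MRU): [X M E U O]
  18. access U: HIT. Cache (LRU->MRU): [X M E O U]
  19. access E: HIT. Cache (LRU->MRU): [X M O U E]
  20. access K: MISS, evict X. Cache (LRU->MRU): [M O U E K]
  21. access M: HIT. Cache (LRU->MRU): [O U E K M]
  22. access E: HIT. Cache (LRU->MRU): [O U K M E]
  23. access X: MISS, evict O. Cache (LRU->MRU): [U K M E X]
  24. access U: HIT. Cache (LRU->MRU): [K M E X U]
  25. access M: HIT. Cache (LRU->MRU): [K E X U M]
  26. access M: HIT. Cache (LRU->MRU): [K E X U M]
  27. access M: HIT. Cache (LRU->MRU): [K E X U M]
  28. access X: HIT. Cache (LRU->MRU): [K E U M X]
  29. access X: HIT. Cache (LRU->MRU): [K E U M X]
  30. access U: HIT. Cache (LRU->MRU): [K E M X U]
Total: 22 hits, 8 misses, 3 evictions

Answer: MHHHMMHMHMHHHHHMHHHMHHMHHHHHHH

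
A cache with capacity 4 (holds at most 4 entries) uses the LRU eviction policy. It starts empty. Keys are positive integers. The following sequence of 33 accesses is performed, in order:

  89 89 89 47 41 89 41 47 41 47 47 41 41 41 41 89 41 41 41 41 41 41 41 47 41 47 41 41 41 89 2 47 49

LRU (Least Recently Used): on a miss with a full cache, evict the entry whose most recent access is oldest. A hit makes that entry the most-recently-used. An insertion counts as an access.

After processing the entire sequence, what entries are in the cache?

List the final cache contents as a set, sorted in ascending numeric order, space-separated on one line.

LRU simulation (capacity=4):
  1. access 89: MISS. Cache (LRU->MRU): [89]
  2. access 89: HIT. Cache (LRU->MRU): [89]
  3. access 89: HIT. Cache (LRU->MRU): [89]
  4. access 47: MISS. Cache (LRU->MRU): [89 47]
  5. access 41: MISS. Cache (LRU->MRU): [89 47 41]
  6. access 89: HIT. Cache (LRU->MRU): [47 41 89]
  7. access 41: HIT. Cache (LRU->MRU): [47 89 41]
  8. access 47: HIT. Cache (LRU->MRU): [89 41 47]
  9. access 41: HIT. Cache (LRU->MRU): [89 47 41]
  10. access 47: HIT. Cache (LRU->MRU): [89 41 47]
  11. access 47: HIT. Cache (LRU->MRU): [89 41 47]
  12. access 41: HIT. Cache (LRU->MRU): [89 47 41]
  13. access 41: HIT. Cache (LRU->MRU): [89 47 41]
  14. access 41: HIT. Cache (LRU->MRU): [89 47 41]
  15. access 41: HIT. Cache (LRU->MRU): [89 47 41]
  16. access 89: HIT. Cache (LRU->MRU): [47 41 89]
  17. access 41: HIT. Cache (LRU->MRU): [47 89 41]
  18. access 41: HIT. Cache (LRU->MRU): [47 89 41]
  19. access 41: HIT. Cache (LRU->MRU): [47 89 41]
  20. access 41: HIT. Cache (LRU->MRU): [47 89 41]
  21. access 41: HIT. Cache (LRU->MRU): [47 89 41]
  22. access 41: HIT. Cache (LRU->MRU): [47 89 41]
  23. access 41: HIT. Cache (LRU->MRU): [47 89 41]
  24. access 47: HIT. Cache (LRU->MRU): [89 41 47]
  25. access 41: HIT. Cache (LRU->MRU): [89 47 41]
  26. access 47: HIT. Cache (LRU->MRU): [89 41 47]
  27. access 41: HIT. Cache (LRU->MRU): [89 47 41]
  28. access 41: HIT. Cache (LRU->MRU): [89 47 41]
  29. access 41: HIT. Cache (LRU->MRU): [89 47 41]
  30. access 89: HIT. Cache (LRU->MRU): [47 41 89]
  31. access 2: MISS. Cache (LRU->MRU): [47 41 89 2]
  32. access 47: HIT. Cache (LRU->MRU): [41 89 2 47]
  33. access 49: MISS, evict 41. Cache (LRU->MRU): [89 2 47 49]
Total: 28 hits, 5 misses, 1 evictions

Answer: 2 47 49 89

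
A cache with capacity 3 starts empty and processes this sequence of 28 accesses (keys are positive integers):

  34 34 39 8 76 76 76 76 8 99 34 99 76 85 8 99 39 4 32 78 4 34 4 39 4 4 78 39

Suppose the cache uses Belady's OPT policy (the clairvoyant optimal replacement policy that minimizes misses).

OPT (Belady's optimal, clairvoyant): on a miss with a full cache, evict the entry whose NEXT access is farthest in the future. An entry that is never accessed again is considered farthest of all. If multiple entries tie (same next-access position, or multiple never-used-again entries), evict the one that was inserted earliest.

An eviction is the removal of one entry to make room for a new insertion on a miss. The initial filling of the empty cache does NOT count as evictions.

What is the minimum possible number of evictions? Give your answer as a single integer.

Answer: 9

Derivation:
OPT (Belady) simulation (capacity=3):
  1. access 34: MISS. Cache: [34]
  2. access 34: HIT. Next use of 34: step 11. Cache: [34]
  3. access 39: MISS. Cache: [34 39]
  4. access 8: MISS. Cache: [34 39 8]
  5. access 76: MISS, evict 39 (next use: step 17). Cache: [34 8 76]
  6. access 76: HIT. Next use of 76: step 7. Cache: [34 8 76]
  7. access 76: HIT. Next use of 76: step 8. Cache: [34 8 76]
  8. access 76: HIT. Next use of 76: step 13. Cache: [34 8 76]
  9. access 8: HIT. Next use of 8: step 15. Cache: [34 8 76]
  10. access 99: MISS, evict 8 (next use: step 15). Cache: [34 76 99]
  11. access 34: HIT. Next use of 34: step 22. Cache: [34 76 99]
  12. access 99: HIT. Next use of 99: step 16. Cache: [34 76 99]
  13. access 76: HIT. Next use of 76: never. Cache: [34 76 99]
  14. access 85: MISS, evict 76 (next use: never). Cache: [34 99 85]
  15. access 8: MISS, evict 85 (next use: never). Cache: [34 99 8]
  16. access 99: HIT. Next use of 99: never. Cache: [34 99 8]
  17. access 39: MISS, evict 99 (next use: never). Cache: [34 8 39]
  18. access 4: MISS, evict 8 (next use: never). Cache: [34 39 4]
  19. access 32: MISS, evict 39 (next use: step 24). Cache: [34 4 32]
  20. access 78: MISS, evict 32 (next use: never). Cache: [34 4 78]
  21. access 4: HIT. Next use of 4: step 23. Cache: [34 4 78]
  22. access 34: HIT. Next use of 34: never. Cache: [34 4 78]
  23. access 4: HIT. Next use of 4: step 25. Cache: [34 4 78]
  24. access 39: MISS, evict 34 (next use: never). Cache: [4 78 39]
  25. access 4: HIT. Next use of 4: step 26. Cache: [4 78 39]
  26. access 4: HIT. Next use of 4: never. Cache: [4 78 39]
  27. access 78: HIT. Next use of 78: never. Cache: [4 78 39]
  28. access 39: HIT. Next use of 39: never. Cache: [4 78 39]
Total: 16 hits, 12 misses, 9 evictions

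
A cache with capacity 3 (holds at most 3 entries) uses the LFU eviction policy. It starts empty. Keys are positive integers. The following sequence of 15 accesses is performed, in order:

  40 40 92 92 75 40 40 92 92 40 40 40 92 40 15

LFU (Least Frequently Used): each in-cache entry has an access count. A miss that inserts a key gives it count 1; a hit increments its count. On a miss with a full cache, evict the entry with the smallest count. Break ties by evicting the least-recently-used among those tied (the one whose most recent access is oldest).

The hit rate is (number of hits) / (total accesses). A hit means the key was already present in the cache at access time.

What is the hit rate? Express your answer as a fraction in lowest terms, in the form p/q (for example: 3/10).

LFU simulation (capacity=3):
  1. access 40: MISS. Cache: [40(c=1)]
  2. access 40: HIT, count now 2. Cache: [40(c=2)]
  3. access 92: MISS. Cache: [92(c=1) 40(c=2)]
  4. access 92: HIT, count now 2. Cache: [40(c=2) 92(c=2)]
  5. access 75: MISS. Cache: [75(c=1) 40(c=2) 92(c=2)]
  6. access 40: HIT, count now 3. Cache: [75(c=1) 92(c=2) 40(c=3)]
  7. access 40: HIT, count now 4. Cache: [75(c=1) 92(c=2) 40(c=4)]
  8. access 92: HIT, count now 3. Cache: [75(c=1) 92(c=3) 40(c=4)]
  9. access 92: HIT, count now 4. Cache: [75(c=1) 40(c=4) 92(c=4)]
  10. access 40: HIT, count now 5. Cache: [75(c=1) 92(c=4) 40(c=5)]
  11. access 40: HIT, count now 6. Cache: [75(c=1) 92(c=4) 40(c=6)]
  12. access 40: HIT, count now 7. Cache: [75(c=1) 92(c=4) 40(c=7)]
  13. access 92: HIT, count now 5. Cache: [75(c=1) 92(c=5) 40(c=7)]
  14. access 40: HIT, count now 8. Cache: [75(c=1) 92(c=5) 40(c=8)]
  15. access 15: MISS, evict 75(c=1). Cache: [15(c=1) 92(c=5) 40(c=8)]
Total: 11 hits, 4 misses, 1 evictions

Hit rate = 11/15

Answer: 11/15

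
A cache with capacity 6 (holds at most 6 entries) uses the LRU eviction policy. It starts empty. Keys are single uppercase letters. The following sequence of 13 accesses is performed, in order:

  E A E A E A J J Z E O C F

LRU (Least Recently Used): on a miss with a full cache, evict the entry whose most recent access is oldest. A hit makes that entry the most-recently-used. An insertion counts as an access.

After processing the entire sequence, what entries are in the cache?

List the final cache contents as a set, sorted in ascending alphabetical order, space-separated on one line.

LRU simulation (capacity=6):
  1. access E: MISS. Cache (LRU->MRU): [E]
  2. access A: MISS. Cache (LRU->MRU): [E A]
  3. access E: HIT. Cache (LRU->MRU): [A E]
  4. access A: HIT. Cache (LRU->MRU): [E A]
  5. access E: HIT. Cache (LRU->MRU): [A E]
  6. access A: HIT. Cache (LRU->MRU): [E A]
  7. access J: MISS. Cache (LRU->MRU): [E A J]
  8. access J: HIT. Cache (LRU->MRU): [E A J]
  9. access Z: MISS. Cache (LRU->MRU): [E A J Z]
  10. access E: HIT. Cache (LRU->MRU): [A J Z E]
  11. access O: MISS. Cache (LRU->MRU): [A J Z E O]
  12. access C: MISS. Cache (LRU->MRU): [A J Z E O C]
  13. access F: MISS, evict A. Cache (LRU->MRU): [J Z E O C F]
Total: 6 hits, 7 misses, 1 evictions

Answer: C E F J O Z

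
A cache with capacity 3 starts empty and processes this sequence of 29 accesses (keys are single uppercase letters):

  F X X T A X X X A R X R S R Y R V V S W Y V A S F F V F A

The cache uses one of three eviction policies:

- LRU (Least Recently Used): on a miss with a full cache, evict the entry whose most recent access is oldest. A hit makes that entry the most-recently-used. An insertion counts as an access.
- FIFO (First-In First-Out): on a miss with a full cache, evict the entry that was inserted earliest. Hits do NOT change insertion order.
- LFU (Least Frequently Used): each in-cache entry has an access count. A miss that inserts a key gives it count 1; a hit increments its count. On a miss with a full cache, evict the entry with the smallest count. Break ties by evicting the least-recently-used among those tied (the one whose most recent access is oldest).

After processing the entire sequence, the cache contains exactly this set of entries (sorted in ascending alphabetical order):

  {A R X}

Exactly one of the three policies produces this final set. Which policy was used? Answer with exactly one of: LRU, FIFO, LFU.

Simulating under each policy and comparing final sets:
  LRU: final set = {A F V} -> differs
  FIFO: final set = {A F V} -> differs
  LFU: final set = {A R X} -> MATCHES target
Only LFU produces the target set.

Answer: LFU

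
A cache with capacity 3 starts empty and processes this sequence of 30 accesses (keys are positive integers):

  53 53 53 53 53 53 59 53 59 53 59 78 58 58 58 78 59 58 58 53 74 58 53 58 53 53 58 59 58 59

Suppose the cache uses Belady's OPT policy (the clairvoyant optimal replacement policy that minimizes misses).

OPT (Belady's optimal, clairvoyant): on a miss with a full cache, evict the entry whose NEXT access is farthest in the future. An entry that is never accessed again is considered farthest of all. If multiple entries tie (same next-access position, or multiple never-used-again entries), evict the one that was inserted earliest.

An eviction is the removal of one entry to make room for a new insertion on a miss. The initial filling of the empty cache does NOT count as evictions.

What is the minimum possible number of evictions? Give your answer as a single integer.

OPT (Belady) simulation (capacity=3):
  1. access 53: MISS. Cache: [53]
  2. access 53: HIT. Next use of 53: step 3. Cache: [53]
  3. access 53: HIT. Next use of 53: step 4. Cache: [53]
  4. access 53: HIT. Next use of 53: step 5. Cache: [53]
  5. access 53: HIT. Next use of 53: step 6. Cache: [53]
  6. access 53: HIT. Next use of 53: step 8. Cache: [53]
  7. access 59: MISS. Cache: [53 59]
  8. access 53: HIT. Next use of 53: step 10. Cache: [53 59]
  9. access 59: HIT. Next use of 59: step 11. Cache: [53 59]
  10. access 53: HIT. Next use of 53: step 20. Cache: [53 59]
  11. access 59: HIT. Next use of 59: step 17. Cache: [53 59]
  12. access 78: MISS. Cache: [53 59 78]
  13. access 58: MISS, evict 53 (next use: step 20). Cache: [59 78 58]
  14. access 58: HIT. Next use of 58: step 15. Cache: [59 78 58]
  15. access 58: HIT. Next use of 58: step 18. Cache: [59 78 58]
  16. access 78: HIT. Next use of 78: never. Cache: [59 78 58]
  17. access 59: HIT. Next use of 59: step 28. Cache: [59 78 58]
  18. access 58: HIT. Next use of 58: step 19. Cache: [59 78 58]
  19. access 58: HIT. Next use of 58: step 22. Cache: [59 78 58]
  20. access 53: MISS, evict 78 (next use: never). Cache: [59 58 53]
  21. access 74: MISS, evict 59 (next use: step 28). Cache: [58 53 74]
  22. access 58: HIT. Next use of 58: step 24. Cache: [58 53 74]
  23. access 53: HIT. Next use of 53: step 25. Cache: [58 53 74]
  24. access 58: HIT. Next use of 58: step 27. Cache: [58 53 74]
  25. access 53: HIT. Next use of 53: step 26. Cache: [58 53 74]
  26. access 53: HIT. Next use of 53: never. Cache: [58 53 74]
  27. access 58: HIT. Next use of 58: step 29. Cache: [58 53 74]
  28. access 59: MISS, evict 53 (next use: never). Cache: [58 74 59]
  29. access 58: HIT. Next use of 58: never. Cache: [58 74 59]
  30. access 59: HIT. Next use of 59: never. Cache: [58 74 59]
Total: 23 hits, 7 misses, 4 evictions

Answer: 4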